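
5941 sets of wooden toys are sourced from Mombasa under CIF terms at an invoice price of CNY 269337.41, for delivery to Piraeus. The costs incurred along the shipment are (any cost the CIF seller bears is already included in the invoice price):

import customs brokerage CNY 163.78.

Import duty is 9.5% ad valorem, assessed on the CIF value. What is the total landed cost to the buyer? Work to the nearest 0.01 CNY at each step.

CIF: the seller pays costs through ocean freight and marine insurance to the destination port.
The CIF price already equals the CIF value: 269337.41
Import duty = 269337.41 × 9.5% = 25587.05
Buyer bears: brokerage 163.78 + duty 25587.05 = 25750.83
Landed cost = invoice 269337.41 + 25750.83 = 295088.24

Total landed cost: CNY 295088.24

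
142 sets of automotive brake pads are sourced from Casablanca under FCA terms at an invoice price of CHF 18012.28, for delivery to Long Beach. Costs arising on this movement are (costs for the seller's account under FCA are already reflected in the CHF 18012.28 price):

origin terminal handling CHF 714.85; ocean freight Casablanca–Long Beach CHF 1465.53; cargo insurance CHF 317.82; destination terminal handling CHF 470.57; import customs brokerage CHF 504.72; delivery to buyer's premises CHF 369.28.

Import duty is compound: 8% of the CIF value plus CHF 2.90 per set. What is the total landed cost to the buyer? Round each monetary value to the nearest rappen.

Total landed cost: CHF 23907.69

FCA: the seller delivers export-cleared goods to the carrier; the buyer bears costs from that point.
CIF value = FCA price + origin terminal + freight + insurance = 18012.28 + 714.85 + 1465.53 + 317.82 = 20510.48
Ad valorem component: 20510.48 × 8% = 1640.84
Specific component: 142 × 2.90 = 411.80
Import duty = 1640.84 + 411.80 = 2052.64
Buyer bears: origin terminal 714.85 + freight 1465.53 + insurance 317.82 + destination terminal 470.57 + brokerage 504.72 + delivery 369.28 + duty 2052.64 = 5895.41
Landed cost = invoice 18012.28 + 5895.41 = 23907.69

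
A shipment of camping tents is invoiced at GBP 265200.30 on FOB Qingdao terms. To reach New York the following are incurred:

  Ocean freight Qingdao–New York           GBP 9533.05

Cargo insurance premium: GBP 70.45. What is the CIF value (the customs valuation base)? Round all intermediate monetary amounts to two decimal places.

CIF value: GBP 274803.80

CIF = FOB price + freight + insurance
CIF = 265200.30 + 9533.05 + 70.45 = 274803.80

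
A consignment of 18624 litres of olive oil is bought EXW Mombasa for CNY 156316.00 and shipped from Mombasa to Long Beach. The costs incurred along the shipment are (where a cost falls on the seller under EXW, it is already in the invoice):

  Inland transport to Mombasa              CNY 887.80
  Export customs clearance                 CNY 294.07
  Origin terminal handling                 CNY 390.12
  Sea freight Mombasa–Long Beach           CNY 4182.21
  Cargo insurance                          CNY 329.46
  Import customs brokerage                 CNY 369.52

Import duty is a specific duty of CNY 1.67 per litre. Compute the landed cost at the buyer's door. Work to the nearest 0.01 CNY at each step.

Total landed cost: CNY 193871.26

EXW: the seller makes goods available at their premises; the buyer bears all onward costs.
CIF value = EXW price + inland to port + export clearance + origin terminal + freight + insurance = 156316.00 + 887.80 + 294.07 + 390.12 + 4182.21 + 329.46 = 162399.66
Import duty = 18624 × 1.67 = 31102.08
Buyer bears: inland to port 887.80 + export clearance 294.07 + origin terminal 390.12 + freight 4182.21 + insurance 329.46 + brokerage 369.52 + duty 31102.08 = 37555.26
Landed cost = invoice 156316.00 + 37555.26 = 193871.26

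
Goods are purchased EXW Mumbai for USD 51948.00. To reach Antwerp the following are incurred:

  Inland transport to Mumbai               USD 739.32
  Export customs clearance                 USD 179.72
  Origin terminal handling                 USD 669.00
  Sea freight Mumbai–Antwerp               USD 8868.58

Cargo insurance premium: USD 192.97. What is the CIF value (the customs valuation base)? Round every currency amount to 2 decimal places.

CIF value: USD 62597.59

CIF = EXW price + pre-shipment costs + freight + insurance
CIF = 51948.00 + 739.32 + 179.72 + 669.00 + 8868.58 + 192.97 = 62597.59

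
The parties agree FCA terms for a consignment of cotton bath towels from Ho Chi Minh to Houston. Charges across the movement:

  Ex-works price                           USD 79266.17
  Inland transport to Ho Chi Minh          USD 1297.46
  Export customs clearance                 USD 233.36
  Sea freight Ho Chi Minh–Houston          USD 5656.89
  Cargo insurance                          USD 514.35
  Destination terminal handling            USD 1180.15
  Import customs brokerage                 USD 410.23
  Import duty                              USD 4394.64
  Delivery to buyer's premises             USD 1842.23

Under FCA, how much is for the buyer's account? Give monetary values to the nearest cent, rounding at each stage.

Buyer's account: USD 13998.49

FCA: the seller delivers export-cleared goods to the carrier; the buyer bears costs from that point.
Seller's account: goods 79266.17 + inland to port 1297.46 + export clearance 233.36 = 80796.99
Buyer's account: freight 5656.89 + insurance 514.35 + destination terminal 1180.15 + brokerage 410.23 + duty 4394.64 + delivery 1842.23 = 13998.49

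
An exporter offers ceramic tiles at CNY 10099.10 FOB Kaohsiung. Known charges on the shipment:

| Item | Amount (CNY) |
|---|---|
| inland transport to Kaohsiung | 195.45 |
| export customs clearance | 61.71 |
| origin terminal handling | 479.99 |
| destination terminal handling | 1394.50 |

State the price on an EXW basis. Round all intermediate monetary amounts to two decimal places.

EXW price: CNY 9361.95

Not relevant to the conversion: destination terminal — on the buyer under both terms; not part of either seller's price.
From FOB to EXW, the seller no longer bears: inland to port, export clearance, origin terminal.
EXW price = 10099.10 − 195.45 − 61.71 − 479.99 = 9361.95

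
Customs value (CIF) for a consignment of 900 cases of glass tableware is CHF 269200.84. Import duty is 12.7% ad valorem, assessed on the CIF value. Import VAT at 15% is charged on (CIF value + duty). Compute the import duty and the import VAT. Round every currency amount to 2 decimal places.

Import duty = 269200.84 × 12.7% = 34188.51
VAT base = CIF + duty = 269200.84 + 34188.51 = 303389.35
Import VAT = 303389.35 × 15% = 45508.40

Import duty: CHF 34188.51; import VAT: CHF 45508.40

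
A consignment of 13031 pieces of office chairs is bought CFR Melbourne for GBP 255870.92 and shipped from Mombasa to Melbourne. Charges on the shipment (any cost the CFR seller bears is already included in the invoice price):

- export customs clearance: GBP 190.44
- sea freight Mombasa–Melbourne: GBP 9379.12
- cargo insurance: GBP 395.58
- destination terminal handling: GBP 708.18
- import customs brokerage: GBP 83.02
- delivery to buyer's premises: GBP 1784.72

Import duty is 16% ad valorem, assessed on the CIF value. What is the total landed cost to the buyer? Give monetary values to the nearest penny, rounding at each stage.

CFR: the seller pays costs through ocean freight to the destination port, but not insurance.
Already in the invoice (seller's account under CFR): export clearance, freight — exclude.
CIF value = CFR price + insurance = 255870.92 + 395.58 = 256266.50
Import duty = 256266.50 × 16% = 41002.64
Buyer bears: insurance 395.58 + destination terminal 708.18 + brokerage 83.02 + delivery 1784.72 + duty 41002.64 = 43974.14
Landed cost = invoice 255870.92 + 43974.14 = 299845.06

Total landed cost: GBP 299845.06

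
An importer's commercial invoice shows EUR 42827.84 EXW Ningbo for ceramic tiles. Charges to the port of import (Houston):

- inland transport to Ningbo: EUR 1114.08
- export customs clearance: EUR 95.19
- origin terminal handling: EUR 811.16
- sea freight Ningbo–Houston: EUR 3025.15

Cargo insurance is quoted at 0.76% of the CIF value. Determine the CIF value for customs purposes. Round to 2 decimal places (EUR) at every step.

CIF value: EUR 48240.04

Let C be the CIF value. C = EXW price + pre-shipment costs + freight + 0.76% × C
C − 0.76% × C = 42827.84 + 1114.08 + 95.19 + 811.16 + 3025.15
0.9924 × C = 47873.42
C = 47873.42 / 0.9924 = 48240.04
Insurance premium = 0.76% × 48240.04 = 366.62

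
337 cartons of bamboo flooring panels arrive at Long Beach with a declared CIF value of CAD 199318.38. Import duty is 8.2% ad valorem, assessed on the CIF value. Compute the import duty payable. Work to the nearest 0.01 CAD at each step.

Import duty = 199318.38 × 8.2% = 16344.11

Import duty: CAD 16344.11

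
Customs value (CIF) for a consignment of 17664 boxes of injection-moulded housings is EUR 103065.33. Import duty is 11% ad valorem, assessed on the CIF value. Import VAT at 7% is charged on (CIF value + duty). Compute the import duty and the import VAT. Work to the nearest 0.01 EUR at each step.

Import duty: EUR 11337.19; import VAT: EUR 8008.18

Import duty = 103065.33 × 11% = 11337.19
VAT base = CIF + duty = 103065.33 + 11337.19 = 114402.52
Import VAT = 114402.52 × 7% = 8008.18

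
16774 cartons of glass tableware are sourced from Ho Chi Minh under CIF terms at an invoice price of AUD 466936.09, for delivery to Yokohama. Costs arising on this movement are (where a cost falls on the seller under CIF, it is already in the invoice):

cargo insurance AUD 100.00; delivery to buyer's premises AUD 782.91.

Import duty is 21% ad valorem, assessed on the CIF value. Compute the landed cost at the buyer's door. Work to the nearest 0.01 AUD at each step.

Total landed cost: AUD 565775.58

CIF: the seller pays costs through ocean freight and marine insurance to the destination port.
Already in the invoice (seller's account under CIF): insurance — exclude.
The CIF price already equals the CIF value: 466936.09
Import duty = 466936.09 × 21% = 98056.58
Buyer bears: delivery 782.91 + duty 98056.58 = 98839.49
Landed cost = invoice 466936.09 + 98839.49 = 565775.58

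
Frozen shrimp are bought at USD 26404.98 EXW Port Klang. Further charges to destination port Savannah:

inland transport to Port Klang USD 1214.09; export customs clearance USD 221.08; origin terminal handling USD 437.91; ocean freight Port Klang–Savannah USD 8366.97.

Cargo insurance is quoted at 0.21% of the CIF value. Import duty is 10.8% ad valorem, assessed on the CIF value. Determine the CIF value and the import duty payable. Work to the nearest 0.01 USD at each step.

CIF value: USD 36722.15; import duty: USD 3965.99

Let C be the CIF value. C = EXW price + pre-shipment costs + freight + 0.21% × C
C − 0.21% × C = 26404.98 + 1214.09 + 221.08 + 437.91 + 8366.97
0.9979 × C = 36645.03
C = 36645.03 / 0.9979 = 36722.15
Insurance premium = 0.21% × 36722.15 = 77.12
Import duty = 36722.15 × 10.8% = 3965.99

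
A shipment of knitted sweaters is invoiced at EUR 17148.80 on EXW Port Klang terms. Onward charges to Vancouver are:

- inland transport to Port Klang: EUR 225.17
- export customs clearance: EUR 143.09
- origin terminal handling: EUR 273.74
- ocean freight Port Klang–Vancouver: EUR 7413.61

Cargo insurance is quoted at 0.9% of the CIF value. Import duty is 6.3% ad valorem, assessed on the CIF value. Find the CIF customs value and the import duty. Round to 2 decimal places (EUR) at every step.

Let C be the CIF value. C = EXW price + pre-shipment costs + freight + 0.9% × C
C − 0.9% × C = 17148.80 + 225.17 + 143.09 + 273.74 + 7413.61
0.991 × C = 25204.41
C = 25204.41 / 0.991 = 25433.31
Insurance premium = 0.9% × 25433.31 = 228.90
Import duty = 25433.31 × 6.3% = 1602.30

CIF value: EUR 25433.31; import duty: EUR 1602.30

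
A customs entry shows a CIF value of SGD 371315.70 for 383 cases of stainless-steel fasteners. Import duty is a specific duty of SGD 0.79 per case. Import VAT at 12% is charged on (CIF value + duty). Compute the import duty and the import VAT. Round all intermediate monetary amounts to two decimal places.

Import duty = 383 × 0.79 = 302.57
VAT base = CIF + duty = 371315.70 + 302.57 = 371618.27
Import VAT = 371618.27 × 12% = 44594.19

Import duty: SGD 302.57; import VAT: SGD 44594.19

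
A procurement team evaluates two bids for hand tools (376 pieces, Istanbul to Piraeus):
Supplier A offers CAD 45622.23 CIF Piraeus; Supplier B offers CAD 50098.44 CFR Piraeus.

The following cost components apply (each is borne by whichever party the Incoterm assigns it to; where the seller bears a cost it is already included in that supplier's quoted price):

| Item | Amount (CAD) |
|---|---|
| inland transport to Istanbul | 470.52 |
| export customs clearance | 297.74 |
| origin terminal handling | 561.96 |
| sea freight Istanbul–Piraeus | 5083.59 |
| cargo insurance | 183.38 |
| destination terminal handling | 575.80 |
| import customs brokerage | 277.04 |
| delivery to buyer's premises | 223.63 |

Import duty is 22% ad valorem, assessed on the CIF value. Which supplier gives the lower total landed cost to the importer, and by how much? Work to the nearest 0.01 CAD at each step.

Supplier A is cheaper by CAD 5684.70

Supplier A (CIF):
The CIF price already equals the CIF value: 45622.23
Import duty = 45622.23 × 22% = 10036.89
Buyer bears (A): 575.80 + 277.04 + 223.63 = 1076.47
Landed cost (A) = invoice 45622.23 + 1076.47 + duty 10036.89 = 56735.59
Supplier B (CFR):
CIF value = CFR price + insurance = 50098.44 + 183.38 = 50281.82
Import duty = 50281.82 × 22% = 11062.00
Buyer bears (B): 183.38 + 575.80 + 277.04 + 223.63 = 1259.85
Landed cost (B) = invoice 50098.44 + 1259.85 + duty 11062.00 = 62420.29
Difference = |56735.59 − 62420.29| = 5684.70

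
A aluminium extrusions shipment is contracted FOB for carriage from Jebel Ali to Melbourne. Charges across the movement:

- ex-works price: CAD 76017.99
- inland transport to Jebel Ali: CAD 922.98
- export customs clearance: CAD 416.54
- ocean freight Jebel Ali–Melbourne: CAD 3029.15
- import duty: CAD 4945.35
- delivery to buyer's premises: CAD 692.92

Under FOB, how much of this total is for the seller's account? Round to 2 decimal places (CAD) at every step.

FOB: the seller bears costs until goods are on board at the origin port; the buyer bears freight, insurance and all costs thereafter.
Seller's account: goods 76017.99 + inland to port 922.98 + export clearance 416.54 = 77357.51
Buyer's account: freight 3029.15 + duty 4945.35 + delivery 692.92 = 8667.42

Seller's account: CAD 77357.51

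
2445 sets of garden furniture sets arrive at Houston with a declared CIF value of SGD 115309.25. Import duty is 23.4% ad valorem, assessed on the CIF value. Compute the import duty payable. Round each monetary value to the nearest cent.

Import duty = 115309.25 × 23.4% = 26982.36

Import duty: SGD 26982.36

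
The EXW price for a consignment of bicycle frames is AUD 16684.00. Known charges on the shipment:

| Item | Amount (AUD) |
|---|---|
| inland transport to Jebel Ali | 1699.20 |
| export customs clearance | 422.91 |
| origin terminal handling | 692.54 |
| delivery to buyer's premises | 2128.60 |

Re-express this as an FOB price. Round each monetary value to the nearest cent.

FOB price: AUD 19498.65

Not relevant to the conversion: delivery — on the buyer under both terms; not part of either seller's price.
From EXW to FOB, the seller additionally bears: inland to port, export clearance, origin terminal.
FOB price = 16684.00 + 1699.20 + 422.91 + 692.54 = 19498.65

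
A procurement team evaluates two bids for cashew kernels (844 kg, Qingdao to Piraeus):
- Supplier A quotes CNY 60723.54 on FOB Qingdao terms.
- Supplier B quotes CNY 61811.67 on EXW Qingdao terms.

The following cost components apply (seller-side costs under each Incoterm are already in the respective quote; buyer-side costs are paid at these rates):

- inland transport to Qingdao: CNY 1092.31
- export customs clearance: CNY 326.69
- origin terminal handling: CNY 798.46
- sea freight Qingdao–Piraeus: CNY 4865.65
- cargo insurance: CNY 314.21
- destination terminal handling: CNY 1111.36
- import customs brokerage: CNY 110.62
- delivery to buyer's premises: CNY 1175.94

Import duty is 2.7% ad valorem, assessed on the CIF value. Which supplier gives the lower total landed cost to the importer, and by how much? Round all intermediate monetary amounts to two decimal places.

Supplier A (FOB):
CIF value = FOB price + freight + insurance = 60723.54 + 4865.65 + 314.21 = 65903.40
Import duty = 65903.40 × 2.7% = 1779.39
Buyer bears (A): 4865.65 + 314.21 + 1111.36 + 110.62 + 1175.94 = 7577.78
Landed cost (A) = invoice 60723.54 + 7577.78 + duty 1779.39 = 70080.71
Supplier B (EXW):
CIF value = EXW price + inland to port + export clearance + origin terminal + freight + insurance = 61811.67 + 1092.31 + 326.69 + 798.46 + 4865.65 + 314.21 = 69208.99
Import duty = 69208.99 × 2.7% = 1868.64
Buyer bears (B): 1092.31 + 326.69 + 798.46 + 4865.65 + 314.21 + 1111.36 + 110.62 + 1175.94 = 9795.24
Landed cost (B) = invoice 61811.67 + 9795.24 + duty 1868.64 = 73475.55
Difference = |70080.71 − 73475.55| = 3394.84

Supplier A is cheaper by CNY 3394.84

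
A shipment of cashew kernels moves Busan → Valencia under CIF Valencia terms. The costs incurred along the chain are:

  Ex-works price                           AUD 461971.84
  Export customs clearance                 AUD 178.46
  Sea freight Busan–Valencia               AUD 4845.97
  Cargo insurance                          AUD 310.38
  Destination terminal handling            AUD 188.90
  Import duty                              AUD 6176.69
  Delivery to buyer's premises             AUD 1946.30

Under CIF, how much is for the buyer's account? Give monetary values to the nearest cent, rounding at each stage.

Buyer's account: AUD 8311.89

CIF: the seller pays costs through ocean freight and marine insurance to the destination port.
Seller's account: goods 461971.84 + export clearance 178.46 + freight 4845.97 + insurance 310.38 = 467306.65
Buyer's account: destination terminal 188.90 + duty 6176.69 + delivery 1946.30 = 8311.89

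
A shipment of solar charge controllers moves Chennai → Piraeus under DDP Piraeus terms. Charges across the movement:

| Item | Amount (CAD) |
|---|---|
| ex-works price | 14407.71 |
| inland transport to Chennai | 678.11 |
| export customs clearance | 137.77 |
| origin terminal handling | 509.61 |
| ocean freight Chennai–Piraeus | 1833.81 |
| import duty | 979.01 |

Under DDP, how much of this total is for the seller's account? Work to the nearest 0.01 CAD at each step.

DDP: the seller bears all costs including import duty.
Seller's account: goods 14407.71 + inland to port 678.11 + export clearance 137.77 + origin terminal 509.61 + freight 1833.81 + duty 979.01 = 18546.02
Buyer's account: 0.00

Seller's account: CAD 18546.02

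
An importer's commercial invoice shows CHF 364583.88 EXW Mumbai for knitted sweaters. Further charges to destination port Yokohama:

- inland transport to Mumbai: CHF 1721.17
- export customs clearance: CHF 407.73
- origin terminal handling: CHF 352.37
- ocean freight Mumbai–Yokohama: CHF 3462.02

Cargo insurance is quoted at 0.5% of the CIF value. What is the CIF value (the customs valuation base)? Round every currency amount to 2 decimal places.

Let C be the CIF value. C = EXW price + pre-shipment costs + freight + 0.5% × C
C − 0.5% × C = 364583.88 + 1721.17 + 407.73 + 352.37 + 3462.02
0.995 × C = 370527.17
C = 370527.17 / 0.995 = 372389.12
Insurance premium = 0.5% × 372389.12 = 1861.95

CIF value: CHF 372389.12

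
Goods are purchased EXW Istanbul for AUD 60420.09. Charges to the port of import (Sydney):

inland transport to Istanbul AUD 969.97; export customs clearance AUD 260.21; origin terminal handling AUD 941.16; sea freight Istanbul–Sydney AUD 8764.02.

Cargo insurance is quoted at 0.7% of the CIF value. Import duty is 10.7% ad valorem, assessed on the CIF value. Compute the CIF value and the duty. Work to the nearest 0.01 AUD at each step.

Let C be the CIF value. C = EXW price + pre-shipment costs + freight + 0.7% × C
C − 0.7% × C = 60420.09 + 969.97 + 260.21 + 941.16 + 8764.02
0.993 × C = 71355.45
C = 71355.45 / 0.993 = 71858.46
Insurance premium = 0.7% × 71858.46 = 503.01
Import duty = 71858.46 × 10.7% = 7688.86

CIF value: AUD 71858.46; import duty: AUD 7688.86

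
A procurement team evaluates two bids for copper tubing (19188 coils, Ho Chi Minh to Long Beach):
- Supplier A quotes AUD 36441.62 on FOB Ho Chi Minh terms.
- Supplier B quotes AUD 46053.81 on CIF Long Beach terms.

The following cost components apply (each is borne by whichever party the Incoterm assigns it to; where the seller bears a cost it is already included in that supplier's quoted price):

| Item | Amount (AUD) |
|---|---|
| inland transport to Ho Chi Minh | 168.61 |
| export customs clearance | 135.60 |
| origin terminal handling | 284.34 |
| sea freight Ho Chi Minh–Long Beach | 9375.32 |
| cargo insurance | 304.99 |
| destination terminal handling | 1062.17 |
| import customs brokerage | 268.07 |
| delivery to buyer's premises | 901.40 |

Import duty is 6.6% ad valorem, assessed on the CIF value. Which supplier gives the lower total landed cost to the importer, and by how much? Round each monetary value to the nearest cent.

Supplier A (FOB):
CIF value = FOB price + freight + insurance = 36441.62 + 9375.32 + 304.99 = 46121.93
Import duty = 46121.93 × 6.6% = 3044.05
Buyer bears (A): 9375.32 + 304.99 + 1062.17 + 268.07 + 901.40 = 11911.95
Landed cost (A) = invoice 36441.62 + 11911.95 + duty 3044.05 = 51397.62
Supplier B (CIF):
The CIF price already equals the CIF value: 46053.81
Import duty = 46053.81 × 6.6% = 3039.55
Buyer bears (B): 1062.17 + 268.07 + 901.40 = 2231.64
Landed cost (B) = invoice 46053.81 + 2231.64 + duty 3039.55 = 51325.00
Difference = |51397.62 − 51325.00| = 72.62

Supplier B is cheaper by AUD 72.62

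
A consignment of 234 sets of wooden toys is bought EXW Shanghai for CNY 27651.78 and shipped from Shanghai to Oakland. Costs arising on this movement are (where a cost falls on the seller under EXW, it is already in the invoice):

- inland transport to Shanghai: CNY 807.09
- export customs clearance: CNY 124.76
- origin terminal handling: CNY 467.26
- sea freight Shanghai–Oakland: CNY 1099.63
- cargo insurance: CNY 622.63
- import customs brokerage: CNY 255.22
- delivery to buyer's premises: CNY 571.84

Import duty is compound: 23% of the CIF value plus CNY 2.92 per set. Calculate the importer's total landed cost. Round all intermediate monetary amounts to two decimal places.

EXW: the seller makes goods available at their premises; the buyer bears all onward costs.
CIF value = EXW price + inland to port + export clearance + origin terminal + freight + insurance = 27651.78 + 807.09 + 124.76 + 467.26 + 1099.63 + 622.63 = 30773.15
Ad valorem component: 30773.15 × 23% = 7077.82
Specific component: 234 × 2.92 = 683.28
Import duty = 7077.82 + 683.28 = 7761.10
Buyer bears: inland to port 807.09 + export clearance 124.76 + origin terminal 467.26 + freight 1099.63 + insurance 622.63 + brokerage 255.22 + delivery 571.84 + duty 7761.10 = 11709.53
Landed cost = invoice 27651.78 + 11709.53 = 39361.31

Total landed cost: CNY 39361.31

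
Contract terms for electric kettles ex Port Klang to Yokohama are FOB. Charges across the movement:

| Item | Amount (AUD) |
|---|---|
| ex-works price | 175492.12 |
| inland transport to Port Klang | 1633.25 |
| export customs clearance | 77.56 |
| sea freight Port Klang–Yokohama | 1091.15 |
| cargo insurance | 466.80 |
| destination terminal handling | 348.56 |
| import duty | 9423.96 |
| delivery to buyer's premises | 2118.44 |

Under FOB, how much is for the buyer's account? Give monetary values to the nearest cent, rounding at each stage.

FOB: the seller bears costs until goods are on board at the origin port; the buyer bears freight, insurance and all costs thereafter.
Seller's account: goods 175492.12 + inland to port 1633.25 + export clearance 77.56 = 177202.93
Buyer's account: freight 1091.15 + insurance 466.80 + destination terminal 348.56 + duty 9423.96 + delivery 2118.44 = 13448.91

Buyer's account: AUD 13448.91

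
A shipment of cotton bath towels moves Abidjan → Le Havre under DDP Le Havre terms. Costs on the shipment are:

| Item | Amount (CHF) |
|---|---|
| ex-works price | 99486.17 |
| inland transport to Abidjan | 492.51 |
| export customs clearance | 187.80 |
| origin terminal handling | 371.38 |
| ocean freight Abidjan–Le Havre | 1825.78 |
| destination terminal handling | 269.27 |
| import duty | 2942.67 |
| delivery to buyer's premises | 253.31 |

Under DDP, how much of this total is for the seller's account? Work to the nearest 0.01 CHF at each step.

DDP: the seller bears all costs including import duty.
Seller's account: goods 99486.17 + inland to port 492.51 + export clearance 187.80 + origin terminal 371.38 + freight 1825.78 + destination terminal 269.27 + duty 2942.67 + delivery 253.31 = 105828.89
Buyer's account: 0.00

Seller's account: CHF 105828.89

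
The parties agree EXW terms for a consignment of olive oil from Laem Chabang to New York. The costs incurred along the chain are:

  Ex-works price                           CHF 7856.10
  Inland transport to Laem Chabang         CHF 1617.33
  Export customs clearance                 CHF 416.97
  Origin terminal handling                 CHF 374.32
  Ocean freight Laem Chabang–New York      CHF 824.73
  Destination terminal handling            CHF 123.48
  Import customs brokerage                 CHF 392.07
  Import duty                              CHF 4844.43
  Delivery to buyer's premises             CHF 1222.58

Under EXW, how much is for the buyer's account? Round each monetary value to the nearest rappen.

EXW: the seller makes goods available at their premises; the buyer bears all onward costs.
Seller's account: goods 7856.10 = 7856.10
Buyer's account: inland to port 1617.33 + export clearance 416.97 + origin terminal 374.32 + freight 824.73 + destination terminal 123.48 + brokerage 392.07 + duty 4844.43 + delivery 1222.58 = 9815.91

Buyer's account: CHF 9815.91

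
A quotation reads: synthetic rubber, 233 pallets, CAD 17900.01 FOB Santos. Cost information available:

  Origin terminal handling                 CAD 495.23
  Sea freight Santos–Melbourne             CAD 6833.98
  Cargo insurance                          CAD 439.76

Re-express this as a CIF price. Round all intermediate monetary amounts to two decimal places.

CIF price: CAD 25173.75

Not relevant to the conversion: origin terminal — on the seller under both FOB and CIF; already in the FOB price and stays in the CIF price.
From FOB to CIF, the seller additionally bears: freight, insurance.
CIF price = 17900.01 + 6833.98 + 439.76 = 25173.75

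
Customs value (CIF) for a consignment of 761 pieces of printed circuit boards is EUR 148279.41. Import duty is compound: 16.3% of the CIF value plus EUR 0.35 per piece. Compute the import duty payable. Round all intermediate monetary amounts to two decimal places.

Import duty: EUR 24435.89

Ad valorem component: 148279.41 × 16.3% = 24169.54
Specific component: 761 × 0.35 = 266.35
Import duty = 24169.54 + 266.35 = 24435.89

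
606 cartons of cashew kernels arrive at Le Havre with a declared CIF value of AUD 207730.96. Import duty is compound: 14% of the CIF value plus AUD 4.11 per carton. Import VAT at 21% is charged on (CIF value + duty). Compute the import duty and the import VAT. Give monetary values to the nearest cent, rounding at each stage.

Ad valorem component: 207730.96 × 14% = 29082.33
Specific component: 606 × 4.11 = 2490.66
Import duty = 29082.33 + 2490.66 = 31572.99
VAT base = CIF + duty = 207730.96 + 31572.99 = 239303.95
Import VAT = 239303.95 × 21% = 50253.83

Import duty: AUD 31572.99; import VAT: AUD 50253.83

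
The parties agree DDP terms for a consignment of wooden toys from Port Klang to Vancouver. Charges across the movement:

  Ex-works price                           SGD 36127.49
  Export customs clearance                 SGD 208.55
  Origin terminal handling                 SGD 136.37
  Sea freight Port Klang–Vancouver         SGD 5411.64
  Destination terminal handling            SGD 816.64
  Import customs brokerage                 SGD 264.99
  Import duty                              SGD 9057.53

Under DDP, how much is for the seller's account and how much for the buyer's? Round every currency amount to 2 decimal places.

Seller: SGD 52023.21; buyer: SGD 0.00

DDP: the seller bears all costs including import duty.
Seller's account: goods 36127.49 + export clearance 208.55 + origin terminal 136.37 + freight 5411.64 + destination terminal 816.64 + brokerage 264.99 + duty 9057.53 = 52023.21
Buyer's account: 0.00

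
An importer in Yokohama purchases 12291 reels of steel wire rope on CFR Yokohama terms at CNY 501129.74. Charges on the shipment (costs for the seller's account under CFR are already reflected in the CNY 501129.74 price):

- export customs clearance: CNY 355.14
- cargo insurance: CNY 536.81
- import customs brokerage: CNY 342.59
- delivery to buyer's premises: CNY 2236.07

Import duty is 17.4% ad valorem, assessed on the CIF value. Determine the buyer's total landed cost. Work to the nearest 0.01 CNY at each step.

CFR: the seller pays costs through ocean freight to the destination port, but not insurance.
Already in the invoice (seller's account under CFR): export clearance — exclude.
CIF value = CFR price + insurance = 501129.74 + 536.81 = 501666.55
Import duty = 501666.55 × 17.4% = 87289.98
Buyer bears: insurance 536.81 + brokerage 342.59 + delivery 2236.07 + duty 87289.98 = 90405.45
Landed cost = invoice 501129.74 + 90405.45 = 591535.19

Total landed cost: CNY 591535.19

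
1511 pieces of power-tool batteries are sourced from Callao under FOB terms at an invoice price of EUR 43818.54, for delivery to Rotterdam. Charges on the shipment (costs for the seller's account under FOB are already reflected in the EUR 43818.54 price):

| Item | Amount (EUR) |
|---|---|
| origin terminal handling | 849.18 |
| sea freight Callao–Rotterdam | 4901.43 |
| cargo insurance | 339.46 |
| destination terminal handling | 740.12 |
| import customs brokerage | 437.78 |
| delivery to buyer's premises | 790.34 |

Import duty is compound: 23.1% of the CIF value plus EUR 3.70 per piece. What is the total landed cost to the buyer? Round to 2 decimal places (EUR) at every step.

Total landed cost: EUR 67951.10

FOB: the seller bears costs until goods are on board at the origin port; the buyer bears freight, insurance and all costs thereafter.
Already in the invoice (seller's account under FOB): origin terminal — exclude.
CIF value = FOB price + freight + insurance = 43818.54 + 4901.43 + 339.46 = 49059.43
Ad valorem component: 49059.43 × 23.1% = 11332.73
Specific component: 1511 × 3.70 = 5590.70
Import duty = 11332.73 + 5590.70 = 16923.43
Buyer bears: freight 4901.43 + insurance 339.46 + destination terminal 740.12 + brokerage 437.78 + delivery 790.34 + duty 16923.43 = 24132.56
Landed cost = invoice 43818.54 + 24132.56 = 67951.10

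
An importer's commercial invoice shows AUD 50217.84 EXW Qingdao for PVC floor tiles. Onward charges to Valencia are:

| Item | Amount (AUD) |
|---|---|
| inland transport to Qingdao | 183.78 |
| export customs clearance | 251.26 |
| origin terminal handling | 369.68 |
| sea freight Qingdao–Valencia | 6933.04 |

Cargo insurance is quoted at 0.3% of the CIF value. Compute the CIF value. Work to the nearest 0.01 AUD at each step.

CIF value: AUD 58129.99

Let C be the CIF value. C = EXW price + pre-shipment costs + freight + 0.3% × C
C − 0.3% × C = 50217.84 + 183.78 + 251.26 + 369.68 + 6933.04
0.997 × C = 57955.60
C = 57955.60 / 0.997 = 58129.99
Insurance premium = 0.3% × 58129.99 = 174.39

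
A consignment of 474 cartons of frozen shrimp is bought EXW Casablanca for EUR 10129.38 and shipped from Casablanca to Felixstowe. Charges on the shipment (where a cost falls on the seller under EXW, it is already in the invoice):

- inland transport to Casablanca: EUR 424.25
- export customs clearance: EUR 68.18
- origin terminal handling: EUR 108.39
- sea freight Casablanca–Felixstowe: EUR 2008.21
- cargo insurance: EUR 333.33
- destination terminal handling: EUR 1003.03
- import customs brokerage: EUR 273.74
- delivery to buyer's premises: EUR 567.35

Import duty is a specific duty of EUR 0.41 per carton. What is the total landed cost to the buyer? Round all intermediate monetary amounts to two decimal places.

Total landed cost: EUR 15110.20

EXW: the seller makes goods available at their premises; the buyer bears all onward costs.
CIF value = EXW price + inland to port + export clearance + origin terminal + freight + insurance = 10129.38 + 424.25 + 68.18 + 108.39 + 2008.21 + 333.33 = 13071.74
Import duty = 474 × 0.41 = 194.34
Buyer bears: inland to port 424.25 + export clearance 68.18 + origin terminal 108.39 + freight 2008.21 + insurance 333.33 + destination terminal 1003.03 + brokerage 273.74 + delivery 567.35 + duty 194.34 = 4980.82
Landed cost = invoice 10129.38 + 4980.82 = 15110.20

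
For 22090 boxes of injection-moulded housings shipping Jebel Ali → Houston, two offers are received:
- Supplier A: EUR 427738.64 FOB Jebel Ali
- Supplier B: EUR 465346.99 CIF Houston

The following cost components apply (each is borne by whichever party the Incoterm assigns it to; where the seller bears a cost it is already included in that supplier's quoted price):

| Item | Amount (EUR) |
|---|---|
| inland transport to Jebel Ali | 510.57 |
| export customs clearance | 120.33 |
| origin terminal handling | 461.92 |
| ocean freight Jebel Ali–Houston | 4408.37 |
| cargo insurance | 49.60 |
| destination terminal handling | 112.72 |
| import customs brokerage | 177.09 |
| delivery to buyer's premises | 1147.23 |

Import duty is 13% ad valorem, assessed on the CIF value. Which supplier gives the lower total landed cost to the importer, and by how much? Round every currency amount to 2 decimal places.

Supplier A (FOB):
CIF value = FOB price + freight + insurance = 427738.64 + 4408.37 + 49.60 = 432196.61
Import duty = 432196.61 × 13% = 56185.56
Buyer bears (A): 4408.37 + 49.60 + 112.72 + 177.09 + 1147.23 = 5895.01
Landed cost (A) = invoice 427738.64 + 5895.01 + duty 56185.56 = 489819.21
Supplier B (CIF):
The CIF price already equals the CIF value: 465346.99
Import duty = 465346.99 × 13% = 60495.11
Buyer bears (B): 112.72 + 177.09 + 1147.23 = 1437.04
Landed cost (B) = invoice 465346.99 + 1437.04 + duty 60495.11 = 527279.14
Difference = |489819.21 − 527279.14| = 37459.93

Supplier A is cheaper by EUR 37459.93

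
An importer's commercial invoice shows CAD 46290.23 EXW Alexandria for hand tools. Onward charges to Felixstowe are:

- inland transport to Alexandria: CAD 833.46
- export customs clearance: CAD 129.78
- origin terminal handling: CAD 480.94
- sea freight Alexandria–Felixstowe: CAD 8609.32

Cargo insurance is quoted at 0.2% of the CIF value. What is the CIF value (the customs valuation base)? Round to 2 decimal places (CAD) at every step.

CIF value: CAD 56456.64

Let C be the CIF value. C = EXW price + pre-shipment costs + freight + 0.2% × C
C − 0.2% × C = 46290.23 + 833.46 + 129.78 + 480.94 + 8609.32
0.998 × C = 56343.73
C = 56343.73 / 0.998 = 56456.64
Insurance premium = 0.2% × 56456.64 = 112.91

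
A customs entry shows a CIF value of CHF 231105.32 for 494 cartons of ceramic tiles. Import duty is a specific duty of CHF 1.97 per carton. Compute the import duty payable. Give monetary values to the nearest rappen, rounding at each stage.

Import duty = 494 × 1.97 = 973.18

Import duty: CHF 973.18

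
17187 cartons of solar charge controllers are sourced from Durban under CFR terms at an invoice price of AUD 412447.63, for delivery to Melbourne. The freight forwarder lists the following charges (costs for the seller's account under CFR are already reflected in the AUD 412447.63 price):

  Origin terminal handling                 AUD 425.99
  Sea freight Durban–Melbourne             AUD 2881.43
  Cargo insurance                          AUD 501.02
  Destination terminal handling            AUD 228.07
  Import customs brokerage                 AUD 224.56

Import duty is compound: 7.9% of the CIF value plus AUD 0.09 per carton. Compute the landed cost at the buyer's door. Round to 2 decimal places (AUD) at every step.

CFR: the seller pays costs through ocean freight to the destination port, but not insurance.
Already in the invoice (seller's account under CFR): origin terminal, freight — exclude.
CIF value = CFR price + insurance = 412447.63 + 501.02 = 412948.65
Ad valorem component: 412948.65 × 7.9% = 32622.94
Specific component: 17187 × 0.09 = 1546.83
Import duty = 32622.94 + 1546.83 = 34169.77
Buyer bears: insurance 501.02 + destination terminal 228.07 + brokerage 224.56 + duty 34169.77 = 35123.42
Landed cost = invoice 412447.63 + 35123.42 = 447571.05

Total landed cost: AUD 447571.05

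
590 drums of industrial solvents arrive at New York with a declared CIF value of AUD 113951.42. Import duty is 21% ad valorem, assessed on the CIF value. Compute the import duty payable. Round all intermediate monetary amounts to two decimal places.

Import duty = 113951.42 × 21% = 23929.80

Import duty: AUD 23929.80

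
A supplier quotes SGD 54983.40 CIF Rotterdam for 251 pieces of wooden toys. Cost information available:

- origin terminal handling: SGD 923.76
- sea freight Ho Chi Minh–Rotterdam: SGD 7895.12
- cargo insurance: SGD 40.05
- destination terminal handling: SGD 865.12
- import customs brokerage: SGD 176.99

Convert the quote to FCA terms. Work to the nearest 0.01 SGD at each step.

Not relevant to the conversion: destination terminal, brokerage — on the buyer under both terms; not part of either seller's price.
From CIF to FCA, the seller no longer bears: origin terminal, freight, insurance.
FCA price = 54983.40 − 923.76 − 7895.12 − 40.05 = 46124.47

FCA price: SGD 46124.47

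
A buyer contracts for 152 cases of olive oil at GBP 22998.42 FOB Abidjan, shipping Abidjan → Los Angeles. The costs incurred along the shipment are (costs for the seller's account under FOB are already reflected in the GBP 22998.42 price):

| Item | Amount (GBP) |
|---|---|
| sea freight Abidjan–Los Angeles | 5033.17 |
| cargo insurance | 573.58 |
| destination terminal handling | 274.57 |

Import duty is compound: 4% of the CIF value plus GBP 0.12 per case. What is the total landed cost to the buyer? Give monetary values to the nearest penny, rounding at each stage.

FOB: the seller bears costs until goods are on board at the origin port; the buyer bears freight, insurance and all costs thereafter.
CIF value = FOB price + freight + insurance = 22998.42 + 5033.17 + 573.58 = 28605.17
Ad valorem component: 28605.17 × 4% = 1144.21
Specific component: 152 × 0.12 = 18.24
Import duty = 1144.21 + 18.24 = 1162.45
Buyer bears: freight 5033.17 + insurance 573.58 + destination terminal 274.57 + duty 1162.45 = 7043.77
Landed cost = invoice 22998.42 + 7043.77 = 30042.19

Total landed cost: GBP 30042.19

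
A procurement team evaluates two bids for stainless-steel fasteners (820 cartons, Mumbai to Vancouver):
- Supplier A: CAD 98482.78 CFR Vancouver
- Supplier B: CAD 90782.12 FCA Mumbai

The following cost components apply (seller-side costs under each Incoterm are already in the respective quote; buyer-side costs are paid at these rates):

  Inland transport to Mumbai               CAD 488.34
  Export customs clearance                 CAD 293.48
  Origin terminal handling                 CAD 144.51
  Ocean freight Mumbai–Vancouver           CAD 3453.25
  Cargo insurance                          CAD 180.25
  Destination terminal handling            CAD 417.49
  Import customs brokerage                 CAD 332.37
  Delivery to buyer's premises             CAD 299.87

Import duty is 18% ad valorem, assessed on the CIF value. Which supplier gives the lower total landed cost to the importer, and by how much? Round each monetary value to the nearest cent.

Supplier A (CFR):
CIF value = CFR price + insurance = 98482.78 + 180.25 = 98663.03
Import duty = 98663.03 × 18% = 17759.35
Buyer bears (A): 180.25 + 417.49 + 332.37 + 299.87 = 1229.98
Landed cost (A) = invoice 98482.78 + 1229.98 + duty 17759.35 = 117472.11
Supplier B (FCA):
CIF value = FCA price + origin terminal + freight + insurance = 90782.12 + 144.51 + 3453.25 + 180.25 = 94560.13
Import duty = 94560.13 × 18% = 17020.82
Buyer bears (B): 144.51 + 3453.25 + 180.25 + 417.49 + 332.37 + 299.87 = 4827.74
Landed cost (B) = invoice 90782.12 + 4827.74 + duty 17020.82 = 112630.68
Difference = |117472.11 − 112630.68| = 4841.43

Supplier B is cheaper by CAD 4841.43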